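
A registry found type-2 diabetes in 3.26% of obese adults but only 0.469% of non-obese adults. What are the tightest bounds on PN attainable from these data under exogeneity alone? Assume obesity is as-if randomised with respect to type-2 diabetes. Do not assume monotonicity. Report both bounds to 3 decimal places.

p₁ = 0.0326, p₀ = 0.00469.
Under exogeneity alone the bounds on PN are max{0,(p₁−p₀)/p₁} ≤ PN ≤ min{1,(1−p₀)/p₁}.
  lower = (p₁ − p₀)/p₁ = 0.02791 / 0.0326 ≈ 0.8561
  upper = min{1, (1 − p₀)/p₁} = 0.99531 / 0.0326 ≈ 30.5310 → capped at 1

0.856 ≤ PN ≤ 1.000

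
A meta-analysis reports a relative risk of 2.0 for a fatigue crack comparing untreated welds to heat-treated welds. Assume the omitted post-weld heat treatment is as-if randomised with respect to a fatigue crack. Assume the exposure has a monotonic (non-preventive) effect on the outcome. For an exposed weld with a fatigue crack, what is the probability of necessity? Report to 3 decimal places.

Under exogeneity and monotonicity, PN = (RR − 1) / RR = 1 − 1/RR.
PN = (2.0 − 1) / 2.0 = 1 / 2.0 ≈ 0.5000

PN ≈ 0.500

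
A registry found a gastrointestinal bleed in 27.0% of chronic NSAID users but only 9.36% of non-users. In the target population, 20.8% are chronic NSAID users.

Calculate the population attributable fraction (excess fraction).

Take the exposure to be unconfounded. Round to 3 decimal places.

PAF ≈ 0.282

p₁ = 0.27, p₀ = 0.0936.
Overall risk P(Y=1) = π·p₁ + (1−π)·p₀ = 0.208×0.27 + 0.792×0.0936 = 0.13029.
Under exogeneity, PAF = [P(Y=1) − p₀] / P(Y=1).
PAF = (0.13029 − 0.0936) / 0.13029 ≈ 0.2816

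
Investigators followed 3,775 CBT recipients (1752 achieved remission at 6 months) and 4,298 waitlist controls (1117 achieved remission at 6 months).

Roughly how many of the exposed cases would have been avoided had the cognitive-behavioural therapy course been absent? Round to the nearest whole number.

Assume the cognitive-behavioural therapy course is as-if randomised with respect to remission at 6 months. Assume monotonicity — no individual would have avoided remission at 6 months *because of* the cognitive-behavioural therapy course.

p₁ = P(outcome | exposed) = 1752/3775 = 0.46411
p₀ = P(outcome | unexposed) = 1117/4298 = 0.25989
PN = (p₁ − p₀)/p₁ = (0.46411 − 0.25989) / 0.46411 ≈ 0.44002.
Attributable cases ≈ PN × (exposed cases) = 0.44002 × 1752 ≈ 770.92.

about 771 cases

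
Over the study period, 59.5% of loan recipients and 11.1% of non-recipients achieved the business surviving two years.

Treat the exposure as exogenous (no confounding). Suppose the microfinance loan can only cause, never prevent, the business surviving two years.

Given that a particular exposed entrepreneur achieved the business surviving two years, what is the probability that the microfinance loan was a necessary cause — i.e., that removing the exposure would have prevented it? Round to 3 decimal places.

p₁ = 0.595, p₀ = 0.111.
Under exogeneity and monotonicity, PN = (p₁ − p₀) / p₁.
PN = (0.595 − 0.111) / 0.595 = 0.484 / 0.595 ≈ 0.8134

PN ≈ 0.813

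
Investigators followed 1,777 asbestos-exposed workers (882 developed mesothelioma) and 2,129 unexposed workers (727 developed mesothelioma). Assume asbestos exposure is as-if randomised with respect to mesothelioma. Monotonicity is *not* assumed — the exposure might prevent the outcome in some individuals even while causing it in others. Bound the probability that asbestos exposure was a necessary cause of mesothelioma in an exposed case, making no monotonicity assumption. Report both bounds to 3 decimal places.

0.312 ≤ PN ≤ 1.000

p₁ = P(outcome | exposed) = 882/1777 = 0.49634
p₀ = P(outcome | unexposed) = 727/2129 = 0.34147
Under exogeneity alone the bounds on PN are max{0,(p₁−p₀)/p₁} ≤ PN ≤ min{1,(1−p₀)/p₁}.
  lower = (p₁ − p₀)/p₁ = 0.15487 / 0.49634 ≈ 0.3120
  upper = min{1, (1 − p₀)/p₁} = 0.65853 / 0.49634 ≈ 1.3268 → capped at 1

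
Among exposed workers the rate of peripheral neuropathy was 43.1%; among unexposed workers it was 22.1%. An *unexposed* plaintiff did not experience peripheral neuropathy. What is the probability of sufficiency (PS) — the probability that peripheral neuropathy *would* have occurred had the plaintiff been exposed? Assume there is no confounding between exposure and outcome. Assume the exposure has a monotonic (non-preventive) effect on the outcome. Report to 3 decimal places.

PS ≈ 0.270

p₁ = 0.431, p₀ = 0.221.
Under exogeneity and monotonicity, PS = (p₁ − p₀) / (1 − p₀).
PS = (0.431 − 0.221) / (1 − 0.221) = 0.21 / 0.779 ≈ 0.2696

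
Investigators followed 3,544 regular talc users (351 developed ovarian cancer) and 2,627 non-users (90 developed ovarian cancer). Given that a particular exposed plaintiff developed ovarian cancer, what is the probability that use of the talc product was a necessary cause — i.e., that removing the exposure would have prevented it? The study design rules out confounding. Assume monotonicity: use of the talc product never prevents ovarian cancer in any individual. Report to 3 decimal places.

PN ≈ 0.654

p₁ = P(outcome | exposed) = 351/3544 = 0.099041
p₀ = P(outcome | unexposed) = 90/2627 = 0.03426
Under exogeneity and monotonicity, PN = (p₁ − p₀) / p₁.
PN = (0.099041 − 0.03426) / 0.099041 = 0.064781 / 0.099041 ≈ 0.6541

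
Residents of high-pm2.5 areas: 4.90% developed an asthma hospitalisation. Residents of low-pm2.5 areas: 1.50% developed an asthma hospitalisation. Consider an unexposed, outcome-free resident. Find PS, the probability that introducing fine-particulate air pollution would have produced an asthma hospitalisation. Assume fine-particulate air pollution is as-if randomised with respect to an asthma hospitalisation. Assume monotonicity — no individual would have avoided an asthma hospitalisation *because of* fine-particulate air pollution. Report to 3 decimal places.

PS ≈ 0.035

p₁ = 0.049, p₀ = 0.015.
Under exogeneity and monotonicity, PS = (p₁ − p₀) / (1 − p₀).
PS = (0.049 − 0.015) / (1 − 0.015) = 0.034 / 0.985 ≈ 0.0345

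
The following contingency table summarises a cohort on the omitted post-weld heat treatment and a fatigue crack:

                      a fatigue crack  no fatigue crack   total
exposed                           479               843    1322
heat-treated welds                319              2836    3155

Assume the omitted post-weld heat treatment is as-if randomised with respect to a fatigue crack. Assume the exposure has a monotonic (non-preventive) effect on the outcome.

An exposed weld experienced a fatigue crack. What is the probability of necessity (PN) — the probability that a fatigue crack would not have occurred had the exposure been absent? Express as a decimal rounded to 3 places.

PN ≈ 0.721

p₁ = P(outcome | exposed) = 479/1322 = 0.36233
p₀ = P(outcome | unexposed) = 319/3155 = 0.10111
Under exogeneity and monotonicity, PN = (p₁ − p₀)/p₁.
PN = (0.36233 − 0.10111) / 0.36233 ≈ 0.7209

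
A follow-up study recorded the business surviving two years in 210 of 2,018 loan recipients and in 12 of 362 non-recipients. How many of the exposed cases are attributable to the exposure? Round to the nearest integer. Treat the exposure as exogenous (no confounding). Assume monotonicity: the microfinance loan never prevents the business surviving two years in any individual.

about 143 cases

p₁ = P(outcome | exposed) = 210/2018 = 0.10406
p₀ = P(outcome | unexposed) = 12/362 = 0.033149
PN = (p₁ − p₀)/p₁ = (0.10406 − 0.033149) / 0.10406 ≈ 0.68145.
Attributable cases ≈ PN × (exposed cases) = 0.68145 × 210 ≈ 143.10.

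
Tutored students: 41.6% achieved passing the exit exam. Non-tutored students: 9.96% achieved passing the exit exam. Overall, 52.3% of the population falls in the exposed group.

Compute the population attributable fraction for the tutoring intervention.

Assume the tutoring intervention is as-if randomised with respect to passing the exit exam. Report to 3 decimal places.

p₁ = 0.416, p₀ = 0.0996.
Overall risk P(Y=1) = π·p₁ + (1−π)·p₀ = 0.523×0.416 + 0.477×0.0996 = 0.26508.
Under exogeneity, PAF = [P(Y=1) − p₀] / P(Y=1).
PAF = (0.26508 − 0.0996) / 0.26508 ≈ 0.6243

PAF ≈ 0.624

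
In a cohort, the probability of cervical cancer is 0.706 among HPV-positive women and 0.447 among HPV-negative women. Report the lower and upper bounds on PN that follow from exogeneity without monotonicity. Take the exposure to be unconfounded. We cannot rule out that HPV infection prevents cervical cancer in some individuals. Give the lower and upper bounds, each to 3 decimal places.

0.367 ≤ PN ≤ 0.783

Let p₁ = 0.706, p₀ = 0.447.
Under exogeneity alone the bounds on PN are max{0,(p₁−p₀)/p₁} ≤ PN ≤ min{1,(1−p₀)/p₁}.
  lower = (p₁ − p₀)/p₁ = 0.259 / 0.706 ≈ 0.3669
  upper = min{1, (1 − p₀)/p₁} = 0.553 / 0.706 ≈ 0.7833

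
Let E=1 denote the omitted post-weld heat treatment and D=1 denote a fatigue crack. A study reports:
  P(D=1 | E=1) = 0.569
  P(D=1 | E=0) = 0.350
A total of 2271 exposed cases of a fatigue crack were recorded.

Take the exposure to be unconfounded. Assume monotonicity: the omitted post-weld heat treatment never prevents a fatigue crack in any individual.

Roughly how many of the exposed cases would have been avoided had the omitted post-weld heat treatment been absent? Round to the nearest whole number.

about 874 cases

Let p₁ = 0.569, p₀ = 0.35.
PN = (p₁ − p₀)/p₁ = (0.569 − 0.35) / 0.569 ≈ 0.38489.
Attributable cases ≈ PN × (exposed cases) = 0.38489 × 2271 ≈ 874.08.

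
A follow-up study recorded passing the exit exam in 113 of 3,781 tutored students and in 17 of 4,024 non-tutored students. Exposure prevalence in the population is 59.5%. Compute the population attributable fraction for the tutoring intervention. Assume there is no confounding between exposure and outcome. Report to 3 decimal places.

PAF ≈ 0.783

p₁ = P(outcome | exposed) = 113/3781 = 0.029886
p₀ = P(outcome | unexposed) = 17/4024 = 0.0042247
Overall risk P(Y=1) = π·p₁ + (1−π)·p₀ = 0.595×0.029886 + 0.405×0.0042247 = 0.019493.
Under exogeneity, PAF = [P(Y=1) − p₀] / P(Y=1).
PAF = (0.019493 − 0.0042247) / 0.019493 ≈ 0.7833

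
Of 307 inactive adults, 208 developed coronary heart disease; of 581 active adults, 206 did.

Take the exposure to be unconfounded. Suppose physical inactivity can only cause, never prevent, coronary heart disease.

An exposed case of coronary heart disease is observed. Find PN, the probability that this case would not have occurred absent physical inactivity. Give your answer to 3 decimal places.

p₁ = P(outcome | exposed) = 208/307 = 0.67752
p₀ = P(outcome | unexposed) = 206/581 = 0.35456
Under exogeneity and monotonicity, PN = (p₁ − p₀) / p₁.
PN = (0.67752 − 0.35456) / 0.67752 = 0.32296 / 0.67752 ≈ 0.4767

PN ≈ 0.477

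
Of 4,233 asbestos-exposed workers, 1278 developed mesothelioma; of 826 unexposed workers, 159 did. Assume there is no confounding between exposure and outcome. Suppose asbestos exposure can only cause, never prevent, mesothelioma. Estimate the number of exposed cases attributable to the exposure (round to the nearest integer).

p₁ = P(outcome | exposed) = 1278/4233 = 0.30191
p₀ = P(outcome | unexposed) = 159/826 = 0.19249
PN = (p₁ − p₀)/p₁ = (0.30191 − 0.19249) / 0.30191 ≈ 0.36242.
Attributable cases ≈ PN × (exposed cases) = 0.36242 × 1278 ≈ 463.17.

about 463 cases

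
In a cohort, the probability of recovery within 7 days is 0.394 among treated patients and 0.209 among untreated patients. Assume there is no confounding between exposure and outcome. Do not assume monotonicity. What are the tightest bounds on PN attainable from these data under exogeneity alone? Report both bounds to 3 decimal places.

0.470 ≤ PN ≤ 1.000

Let p₁ = 0.394, p₀ = 0.209.
Under exogeneity alone the bounds on PN are max{0,(p₁−p₀)/p₁} ≤ PN ≤ min{1,(1−p₀)/p₁}.
  lower = (p₁ − p₀)/p₁ = 0.185 / 0.394 ≈ 0.4695
  upper = min{1, (1 − p₀)/p₁} = 0.791 / 0.394 ≈ 2.0076 → capped at 1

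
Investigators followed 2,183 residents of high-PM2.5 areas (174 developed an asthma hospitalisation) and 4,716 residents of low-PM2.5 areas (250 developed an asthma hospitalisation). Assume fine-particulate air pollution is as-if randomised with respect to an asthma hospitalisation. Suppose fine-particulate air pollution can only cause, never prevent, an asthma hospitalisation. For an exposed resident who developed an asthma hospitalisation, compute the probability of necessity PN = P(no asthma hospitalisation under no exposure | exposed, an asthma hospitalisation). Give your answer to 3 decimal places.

PN ≈ 0.335

p₁ = P(outcome | exposed) = 174/2183 = 0.079707
p₀ = P(outcome | unexposed) = 250/4716 = 0.053011
Under exogeneity and monotonicity, PN = (p₁ − p₀) / p₁.
PN = (0.079707 − 0.053011) / 0.079707 = 0.026696 / 0.079707 ≈ 0.3349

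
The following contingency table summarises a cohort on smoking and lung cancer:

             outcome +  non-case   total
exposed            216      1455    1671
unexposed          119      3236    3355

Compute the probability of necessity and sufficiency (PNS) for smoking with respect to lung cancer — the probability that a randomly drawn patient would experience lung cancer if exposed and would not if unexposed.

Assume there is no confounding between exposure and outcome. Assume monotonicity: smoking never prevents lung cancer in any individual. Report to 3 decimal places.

p₁ = P(outcome | exposed) = 216/1671 = 0.12926
p₀ = P(outcome | unexposed) = 119/3355 = 0.035469
Under exogeneity and monotonicity, PNS = p₁ − p₀.
PNS = 0.12926 − 0.035469 = 0.093794

PNS ≈ 0.094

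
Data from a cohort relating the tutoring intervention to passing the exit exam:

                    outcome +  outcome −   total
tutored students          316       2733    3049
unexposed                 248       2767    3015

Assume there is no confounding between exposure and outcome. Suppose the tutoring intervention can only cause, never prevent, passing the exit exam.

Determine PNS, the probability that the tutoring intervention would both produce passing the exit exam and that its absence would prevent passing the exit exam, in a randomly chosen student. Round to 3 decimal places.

PNS ≈ 0.021

p₁ = P(outcome | exposed) = 316/3049 = 0.10364
p₀ = P(outcome | unexposed) = 248/3015 = 0.082255
Under exogeneity and monotonicity, PNS = p₁ − p₀.
PNS = 0.10364 − 0.082255 = 0.021385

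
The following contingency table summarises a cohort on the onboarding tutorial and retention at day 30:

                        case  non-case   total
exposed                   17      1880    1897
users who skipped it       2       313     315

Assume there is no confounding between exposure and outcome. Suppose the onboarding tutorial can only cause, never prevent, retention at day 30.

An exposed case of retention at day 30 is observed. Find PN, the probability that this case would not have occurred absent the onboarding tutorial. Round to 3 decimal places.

PN ≈ 0.292

p₁ = P(outcome | exposed) = 17/1897 = 0.0089615
p₀ = P(outcome | unexposed) = 2/315 = 0.0063492
Under exogeneity and monotonicity, PN = (p₁ − p₀)/p₁.
PN = (0.0089615 − 0.0063492) / 0.0089615 ≈ 0.2915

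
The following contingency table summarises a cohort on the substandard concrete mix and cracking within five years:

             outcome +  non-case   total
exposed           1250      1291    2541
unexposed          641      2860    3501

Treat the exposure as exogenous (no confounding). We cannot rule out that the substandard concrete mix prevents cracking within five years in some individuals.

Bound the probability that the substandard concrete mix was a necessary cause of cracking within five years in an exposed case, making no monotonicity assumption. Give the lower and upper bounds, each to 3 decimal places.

0.628 ≤ PN ≤ 1.000

p₁ = P(outcome | exposed) = 1250/2541 = 0.49193
p₀ = P(outcome | unexposed) = 641/3501 = 0.18309
Under exogeneity alone the bounds on PN are max{0,(p₁−p₀)/p₁} ≤ PN ≤ min{1,(1−p₀)/p₁}.
  lower = (p₁ − p₀)/p₁ = 0.30884 / 0.49193 ≈ 0.6278
  upper = min{1, (1 − p₀)/p₁} = 0.81691 / 0.49193 ≈ 1.6606 → capped at 1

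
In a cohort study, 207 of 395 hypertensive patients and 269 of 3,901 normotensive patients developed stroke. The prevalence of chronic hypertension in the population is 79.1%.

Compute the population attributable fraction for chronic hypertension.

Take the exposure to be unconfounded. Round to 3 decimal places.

p₁ = P(outcome | exposed) = 207/395 = 0.52405
p₀ = P(outcome | unexposed) = 269/3901 = 0.068957
Overall risk P(Y=1) = π·p₁ + (1−π)·p₀ = 0.791×0.52405 + 0.209×0.068957 = 0.42894.
Under exogeneity, PAF = [P(Y=1) − p₀] / P(Y=1).
PAF = (0.42894 − 0.068957) / 0.42894 ≈ 0.8392

PAF ≈ 0.839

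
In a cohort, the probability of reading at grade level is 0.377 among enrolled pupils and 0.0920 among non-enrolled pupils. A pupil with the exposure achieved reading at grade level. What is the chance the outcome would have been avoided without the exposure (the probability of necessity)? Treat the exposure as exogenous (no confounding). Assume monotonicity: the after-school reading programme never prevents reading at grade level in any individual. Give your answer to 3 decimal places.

Let p₁ = 0.377, p₀ = 0.092.
Under exogeneity and monotonicity, PN = (p₁ − p₀) / p₁.
PN = (0.377 − 0.092) / 0.377 = 0.285 / 0.377 ≈ 0.7560

PN ≈ 0.756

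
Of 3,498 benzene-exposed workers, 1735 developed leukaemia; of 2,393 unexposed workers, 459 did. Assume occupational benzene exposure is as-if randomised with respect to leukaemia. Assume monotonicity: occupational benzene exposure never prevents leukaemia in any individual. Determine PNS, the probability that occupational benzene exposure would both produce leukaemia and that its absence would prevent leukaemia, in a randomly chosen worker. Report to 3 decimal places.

PNS ≈ 0.304

p₁ = P(outcome | exposed) = 1735/3498 = 0.496
p₀ = P(outcome | unexposed) = 459/2393 = 0.19181
Under exogeneity and monotonicity, PNS = p₁ − p₀.
PNS = 0.496 − 0.19181 = 0.30419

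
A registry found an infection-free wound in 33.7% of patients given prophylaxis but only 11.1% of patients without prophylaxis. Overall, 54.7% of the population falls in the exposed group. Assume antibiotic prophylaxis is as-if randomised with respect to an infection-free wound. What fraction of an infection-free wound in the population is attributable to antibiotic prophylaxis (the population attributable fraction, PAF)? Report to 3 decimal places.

p₁ = 0.337, p₀ = 0.111.
Overall risk P(Y=1) = π·p₁ + (1−π)·p₀ = 0.547×0.337 + 0.453×0.111 = 0.23462.
Under exogeneity, PAF = [P(Y=1) − p₀] / P(Y=1).
PAF = (0.23462 − 0.111) / 0.23462 ≈ 0.5269

PAF ≈ 0.527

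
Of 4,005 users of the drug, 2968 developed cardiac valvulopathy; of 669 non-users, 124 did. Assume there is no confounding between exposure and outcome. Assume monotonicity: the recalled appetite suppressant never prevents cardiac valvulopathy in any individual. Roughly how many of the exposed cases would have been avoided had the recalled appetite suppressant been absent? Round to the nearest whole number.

about 2226 cases

p₁ = P(outcome | exposed) = 2968/4005 = 0.74107
p₀ = P(outcome | unexposed) = 124/669 = 0.18535
PN = (p₁ − p₀)/p₁ = (0.74107 − 0.18535) / 0.74107 ≈ 0.74989.
Attributable cases ≈ PN × (exposed cases) = 0.74989 × 2968 ≈ 2225.67.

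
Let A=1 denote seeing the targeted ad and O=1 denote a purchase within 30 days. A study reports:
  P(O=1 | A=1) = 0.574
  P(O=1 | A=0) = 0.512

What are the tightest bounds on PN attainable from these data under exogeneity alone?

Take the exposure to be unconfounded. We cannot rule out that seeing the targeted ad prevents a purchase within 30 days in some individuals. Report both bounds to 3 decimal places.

0.108 ≤ PN ≤ 0.850

Let p₁ = 0.574, p₀ = 0.512.
Under exogeneity alone the bounds on PN are max{0,(p₁−p₀)/p₁} ≤ PN ≤ min{1,(1−p₀)/p₁}.
  lower = (p₁ − p₀)/p₁ = 0.062 / 0.574 ≈ 0.1080
  upper = min{1, (1 − p₀)/p₁} = 0.488 / 0.574 ≈ 0.8502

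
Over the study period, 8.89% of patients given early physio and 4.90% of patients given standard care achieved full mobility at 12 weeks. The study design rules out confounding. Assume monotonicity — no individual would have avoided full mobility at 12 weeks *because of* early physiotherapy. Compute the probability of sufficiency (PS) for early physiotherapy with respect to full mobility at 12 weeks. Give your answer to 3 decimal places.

p₁ = 0.0889, p₀ = 0.049.
Under exogeneity and monotonicity, PS = (p₁ − p₀) / (1 − p₀).
PS = (0.0889 − 0.049) / (1 − 0.049) = 0.0399 / 0.951 ≈ 0.0420

PS ≈ 0.042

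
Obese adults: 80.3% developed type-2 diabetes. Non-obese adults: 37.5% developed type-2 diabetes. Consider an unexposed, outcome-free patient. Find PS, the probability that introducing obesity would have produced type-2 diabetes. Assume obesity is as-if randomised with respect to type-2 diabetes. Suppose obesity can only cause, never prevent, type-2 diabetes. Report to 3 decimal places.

PS ≈ 0.685

p₁ = 0.803, p₀ = 0.375.
Under exogeneity and monotonicity, PS = (p₁ − p₀) / (1 − p₀).
PS = (0.803 − 0.375) / (1 − 0.375) = 0.428 / 0.625 ≈ 0.6848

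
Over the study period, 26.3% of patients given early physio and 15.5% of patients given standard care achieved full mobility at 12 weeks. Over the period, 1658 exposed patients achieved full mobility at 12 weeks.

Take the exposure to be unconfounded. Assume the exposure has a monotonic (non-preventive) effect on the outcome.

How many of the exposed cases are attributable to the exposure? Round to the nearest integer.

about 681 cases

p₁ = 0.263, p₀ = 0.155.
PN = (p₁ − p₀)/p₁ = (0.263 − 0.155) / 0.263 ≈ 0.41065.
Attributable cases ≈ PN × (exposed cases) = 0.41065 × 1658 ≈ 680.85.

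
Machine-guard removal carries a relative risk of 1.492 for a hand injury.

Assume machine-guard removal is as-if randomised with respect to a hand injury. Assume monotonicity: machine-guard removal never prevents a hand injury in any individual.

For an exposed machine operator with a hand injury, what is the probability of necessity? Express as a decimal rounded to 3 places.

PN ≈ 0.330

Under exogeneity and monotonicity, PN = (RR − 1) / RR = 1 − 1/RR.
PN = (1.492 − 1) / 1.492 = 0.492 / 1.492 ≈ 0.3298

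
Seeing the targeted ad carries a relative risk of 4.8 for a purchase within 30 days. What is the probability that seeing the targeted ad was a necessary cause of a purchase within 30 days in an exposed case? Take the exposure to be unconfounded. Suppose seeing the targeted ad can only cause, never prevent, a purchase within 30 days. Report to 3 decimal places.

PN ≈ 0.792

Under exogeneity and monotonicity, PN = (RR − 1) / RR = 1 − 1/RR.
PN = (4.8 − 1) / 4.8 = 3.8 / 4.8 ≈ 0.7917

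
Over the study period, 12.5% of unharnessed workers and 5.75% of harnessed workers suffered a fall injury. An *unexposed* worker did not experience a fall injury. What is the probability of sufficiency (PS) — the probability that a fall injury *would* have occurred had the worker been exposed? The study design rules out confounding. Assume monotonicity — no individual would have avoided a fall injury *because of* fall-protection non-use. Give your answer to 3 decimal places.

p₁ = 0.125, p₀ = 0.0575.
Under exogeneity and monotonicity, PS = (p₁ − p₀) / (1 − p₀).
PS = (0.125 − 0.0575) / (1 − 0.0575) = 0.0675 / 0.9425 ≈ 0.0716

PS ≈ 0.072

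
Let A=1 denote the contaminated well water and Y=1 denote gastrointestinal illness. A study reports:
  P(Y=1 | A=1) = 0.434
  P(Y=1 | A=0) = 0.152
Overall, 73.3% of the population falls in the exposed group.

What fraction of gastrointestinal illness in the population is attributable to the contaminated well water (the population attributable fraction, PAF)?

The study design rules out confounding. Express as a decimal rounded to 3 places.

PAF ≈ 0.576

Let p₁ = 0.434, p₀ = 0.152.
Overall risk P(Y=1) = π·p₁ + (1−π)·p₀ = 0.733×0.434 + 0.267×0.152 = 0.35871.
Under exogeneity, PAF = [P(Y=1) − p₀] / P(Y=1).
PAF = (0.35871 − 0.152) / 0.35871 ≈ 0.5763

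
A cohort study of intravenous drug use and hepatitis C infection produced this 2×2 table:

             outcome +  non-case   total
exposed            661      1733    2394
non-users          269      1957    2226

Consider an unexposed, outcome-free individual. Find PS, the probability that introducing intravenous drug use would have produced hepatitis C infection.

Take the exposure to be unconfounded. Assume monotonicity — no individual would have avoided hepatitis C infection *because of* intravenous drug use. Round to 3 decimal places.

p₁ = P(outcome | exposed) = 661/2394 = 0.27611
p₀ = P(outcome | unexposed) = 269/2226 = 0.12084
Under exogeneity and monotonicity, PS = (p₁ − p₀) / (1 − p₀).
PS = (0.27611 − 0.12084) / (1 − 0.12084) = 0.15526 / 0.87916 ≈ 0.1766

PS ≈ 0.177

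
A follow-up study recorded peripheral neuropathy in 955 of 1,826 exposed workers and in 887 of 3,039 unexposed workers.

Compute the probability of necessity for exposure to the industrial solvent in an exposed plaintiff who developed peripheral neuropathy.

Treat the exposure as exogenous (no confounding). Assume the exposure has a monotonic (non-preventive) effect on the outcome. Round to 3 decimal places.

PN ≈ 0.442

p₁ = P(outcome | exposed) = 955/1826 = 0.523
p₀ = P(outcome | unexposed) = 887/3039 = 0.29187
Under exogeneity and monotonicity, PN = (p₁ − p₀) / p₁.
PN = (0.523 − 0.29187) / 0.523 = 0.23113 / 0.523 ≈ 0.4419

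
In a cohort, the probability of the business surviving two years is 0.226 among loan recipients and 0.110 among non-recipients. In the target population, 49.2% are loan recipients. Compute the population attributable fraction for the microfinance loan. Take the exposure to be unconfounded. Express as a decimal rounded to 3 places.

Let p₁ = 0.226, p₀ = 0.11.
Overall risk P(Y=1) = π·p₁ + (1−π)·p₀ = 0.492×0.226 + 0.508×0.11 = 0.16707.
Under exogeneity, PAF = [P(Y=1) − p₀] / P(Y=1).
PAF = (0.16707 − 0.11) / 0.16707 ≈ 0.3416

PAF ≈ 0.342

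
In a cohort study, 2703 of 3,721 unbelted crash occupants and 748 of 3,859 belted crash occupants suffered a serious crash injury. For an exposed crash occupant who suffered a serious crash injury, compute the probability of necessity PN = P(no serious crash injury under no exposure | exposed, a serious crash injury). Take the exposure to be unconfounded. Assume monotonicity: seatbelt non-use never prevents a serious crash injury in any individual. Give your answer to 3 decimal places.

p₁ = P(outcome | exposed) = 2703/3721 = 0.72642
p₀ = P(outcome | unexposed) = 748/3859 = 0.19383
Under exogeneity and monotonicity, PN = (p₁ − p₀) / p₁.
PN = (0.72642 − 0.19383) / 0.72642 = 0.53259 / 0.72642 ≈ 0.7332

PN ≈ 0.733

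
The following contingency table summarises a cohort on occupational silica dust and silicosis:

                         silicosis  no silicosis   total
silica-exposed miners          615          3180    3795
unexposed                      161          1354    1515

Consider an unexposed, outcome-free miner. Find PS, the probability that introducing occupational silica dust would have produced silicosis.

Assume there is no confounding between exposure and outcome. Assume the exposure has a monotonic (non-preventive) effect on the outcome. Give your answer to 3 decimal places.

p₁ = P(outcome | exposed) = 615/3795 = 0.16206
p₀ = P(outcome | unexposed) = 161/1515 = 0.10627
Under exogeneity and monotonicity, PS = (p₁ − p₀) / (1 − p₀).
PS = (0.16206 − 0.10627) / (1 − 0.10627) = 0.055785 / 0.89373 ≈ 0.0624

PS ≈ 0.062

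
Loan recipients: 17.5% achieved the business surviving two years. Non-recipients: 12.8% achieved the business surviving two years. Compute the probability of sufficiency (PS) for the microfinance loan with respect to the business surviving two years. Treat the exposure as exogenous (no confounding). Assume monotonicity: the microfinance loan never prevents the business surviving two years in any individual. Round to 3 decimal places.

p₁ = 0.175, p₀ = 0.128.
Under exogeneity and monotonicity, PS = (p₁ − p₀) / (1 − p₀).
PS = (0.175 − 0.128) / (1 − 0.128) = 0.047 / 0.872 ≈ 0.0539

PS ≈ 0.054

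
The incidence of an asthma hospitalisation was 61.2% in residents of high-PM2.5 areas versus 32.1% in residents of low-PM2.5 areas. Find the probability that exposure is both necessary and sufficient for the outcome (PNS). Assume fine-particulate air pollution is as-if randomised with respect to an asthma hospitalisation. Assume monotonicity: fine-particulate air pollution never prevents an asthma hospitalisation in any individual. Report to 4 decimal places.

PNS ≈ 0.2910

p₁ = 0.612, p₀ = 0.321.
Under exogeneity and monotonicity, PNS = p₁ − p₀.
PNS = 0.612 − 0.321 = 0.291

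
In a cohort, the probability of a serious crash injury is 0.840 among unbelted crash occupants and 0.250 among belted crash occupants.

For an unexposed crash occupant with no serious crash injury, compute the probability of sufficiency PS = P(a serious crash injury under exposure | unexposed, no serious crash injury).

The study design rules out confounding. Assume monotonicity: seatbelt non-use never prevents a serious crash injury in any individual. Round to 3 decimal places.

PS ≈ 0.787

Let p₁ = 0.84, p₀ = 0.25.
Under exogeneity and monotonicity, PS = (p₁ − p₀) / (1 − p₀).
PS = (0.84 − 0.25) / (1 − 0.25) = 0.59 / 0.75 ≈ 0.7867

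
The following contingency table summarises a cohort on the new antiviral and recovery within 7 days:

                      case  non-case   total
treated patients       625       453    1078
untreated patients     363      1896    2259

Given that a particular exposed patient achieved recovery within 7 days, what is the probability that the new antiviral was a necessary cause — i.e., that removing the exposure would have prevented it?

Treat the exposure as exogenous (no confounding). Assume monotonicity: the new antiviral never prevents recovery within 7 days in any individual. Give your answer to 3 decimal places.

p₁ = P(outcome | exposed) = 625/1078 = 0.57978
p₀ = P(outcome | unexposed) = 363/2259 = 0.16069
Under exogeneity and monotonicity, PN = (p₁ − p₀)/p₁.
PN = (0.57978 − 0.16069) / 0.57978 ≈ 0.7228

PN ≈ 0.723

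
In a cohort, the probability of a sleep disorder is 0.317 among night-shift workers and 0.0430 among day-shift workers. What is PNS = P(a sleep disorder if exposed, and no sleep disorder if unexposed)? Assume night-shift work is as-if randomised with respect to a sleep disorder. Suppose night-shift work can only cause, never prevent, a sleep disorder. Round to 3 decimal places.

Let p₁ = 0.317, p₀ = 0.043.
Under exogeneity and monotonicity, PNS = p₁ − p₀.
PNS = 0.317 − 0.043 = 0.274

PNS ≈ 0.274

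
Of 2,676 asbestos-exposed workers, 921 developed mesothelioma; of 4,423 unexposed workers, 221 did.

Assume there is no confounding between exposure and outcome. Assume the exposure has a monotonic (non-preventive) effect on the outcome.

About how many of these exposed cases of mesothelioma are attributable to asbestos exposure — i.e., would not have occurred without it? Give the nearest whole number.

p₁ = P(outcome | exposed) = 921/2676 = 0.34417
p₀ = P(outcome | unexposed) = 221/4423 = 0.049966
PN = (p₁ − p₀)/p₁ = (0.34417 − 0.049966) / 0.34417 ≈ 0.85482.
Attributable cases ≈ PN × (exposed cases) = 0.85482 × 921 ≈ 787.29.

about 787 cases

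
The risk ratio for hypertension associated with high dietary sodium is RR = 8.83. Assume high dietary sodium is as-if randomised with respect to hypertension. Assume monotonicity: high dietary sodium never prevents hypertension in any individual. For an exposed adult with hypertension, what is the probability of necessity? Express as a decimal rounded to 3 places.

Under exogeneity and monotonicity, PN = (RR − 1) / RR = 1 − 1/RR.
PN = (8.83 − 1) / 8.83 = 7.83 / 8.83 ≈ 0.8867

PN ≈ 0.887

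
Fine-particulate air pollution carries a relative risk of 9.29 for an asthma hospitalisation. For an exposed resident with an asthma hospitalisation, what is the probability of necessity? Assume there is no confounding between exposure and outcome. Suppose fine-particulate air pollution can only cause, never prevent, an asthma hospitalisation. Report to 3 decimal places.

Under exogeneity and monotonicity, PN = (RR − 1) / RR = 1 − 1/RR.
PN = (9.29 − 1) / 9.29 = 8.29 / 9.29 ≈ 0.8924

PN ≈ 0.892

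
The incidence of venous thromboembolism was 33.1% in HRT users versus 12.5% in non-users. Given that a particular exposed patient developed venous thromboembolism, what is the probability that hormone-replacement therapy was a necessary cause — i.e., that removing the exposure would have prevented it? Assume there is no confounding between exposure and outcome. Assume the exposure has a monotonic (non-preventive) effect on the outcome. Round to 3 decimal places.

p₁ = 0.331, p₀ = 0.125.
Under exogeneity and monotonicity, PN = (p₁ − p₀) / p₁.
PN = (0.331 − 0.125) / 0.331 = 0.206 / 0.331 ≈ 0.6224

PN ≈ 0.622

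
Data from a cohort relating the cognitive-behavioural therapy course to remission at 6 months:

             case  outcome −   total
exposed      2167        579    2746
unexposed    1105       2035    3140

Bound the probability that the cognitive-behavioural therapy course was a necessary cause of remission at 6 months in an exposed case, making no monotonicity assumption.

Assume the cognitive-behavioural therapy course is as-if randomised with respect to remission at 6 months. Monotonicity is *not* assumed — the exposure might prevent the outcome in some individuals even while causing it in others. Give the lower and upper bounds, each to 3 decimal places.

0.554 ≤ PN ≤ 0.821

p₁ = P(outcome | exposed) = 2167/2746 = 0.78915
p₀ = P(outcome | unexposed) = 1105/3140 = 0.35191
Under exogeneity alone the bounds on PN are max{0,(p₁−p₀)/p₁} ≤ PN ≤ min{1,(1−p₀)/p₁}.
  lower = (p₁ − p₀)/p₁ = 0.43724 / 0.78915 ≈ 0.5541
  upper = min{1, (1 − p₀)/p₁} = 0.64809 / 0.78915 ≈ 0.8213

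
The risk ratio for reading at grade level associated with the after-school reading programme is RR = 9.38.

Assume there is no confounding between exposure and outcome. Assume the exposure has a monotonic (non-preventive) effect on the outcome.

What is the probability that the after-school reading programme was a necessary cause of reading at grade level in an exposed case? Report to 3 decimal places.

PN ≈ 0.893

Under exogeneity and monotonicity, PN = (RR − 1) / RR = 1 − 1/RR.
PN = (9.38 − 1) / 9.38 = 8.38 / 9.38 ≈ 0.8934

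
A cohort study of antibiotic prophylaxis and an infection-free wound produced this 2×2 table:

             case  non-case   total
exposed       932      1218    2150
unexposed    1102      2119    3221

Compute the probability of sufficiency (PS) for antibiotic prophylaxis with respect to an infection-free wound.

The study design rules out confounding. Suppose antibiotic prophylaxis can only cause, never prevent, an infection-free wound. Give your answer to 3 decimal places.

p₁ = P(outcome | exposed) = 932/2150 = 0.43349
p₀ = P(outcome | unexposed) = 1102/3221 = 0.34213
Under exogeneity and monotonicity, PS = (p₁ − p₀)/(1 − p₀).
PS = (0.43349 − 0.34213) / 0.65787 ≈ 0.1389

PS ≈ 0.139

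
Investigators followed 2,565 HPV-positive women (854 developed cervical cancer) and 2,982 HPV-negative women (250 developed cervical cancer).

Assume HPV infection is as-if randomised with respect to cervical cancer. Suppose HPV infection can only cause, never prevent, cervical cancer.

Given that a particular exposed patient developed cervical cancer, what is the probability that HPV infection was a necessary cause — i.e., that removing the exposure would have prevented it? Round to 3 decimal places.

PN ≈ 0.748

p₁ = P(outcome | exposed) = 854/2565 = 0.33294
p₀ = P(outcome | unexposed) = 250/2982 = 0.083836
Under exogeneity and monotonicity, PN = (p₁ − p₀) / p₁.
PN = (0.33294 − 0.083836) / 0.33294 = 0.24911 / 0.33294 ≈ 0.7482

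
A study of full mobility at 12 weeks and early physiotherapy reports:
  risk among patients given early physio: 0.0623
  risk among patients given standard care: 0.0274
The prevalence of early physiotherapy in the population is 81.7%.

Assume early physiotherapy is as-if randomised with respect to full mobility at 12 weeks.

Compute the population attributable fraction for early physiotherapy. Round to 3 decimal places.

PAF ≈ 0.510

Let p₁ = 0.0623, p₀ = 0.0274.
Overall risk P(Y=1) = π·p₁ + (1−π)·p₀ = 0.817×0.0623 + 0.183×0.0274 = 0.055913.
Under exogeneity, PAF = [P(Y=1) − p₀] / P(Y=1).
PAF = (0.055913 − 0.0274) / 0.055913 ≈ 0.5100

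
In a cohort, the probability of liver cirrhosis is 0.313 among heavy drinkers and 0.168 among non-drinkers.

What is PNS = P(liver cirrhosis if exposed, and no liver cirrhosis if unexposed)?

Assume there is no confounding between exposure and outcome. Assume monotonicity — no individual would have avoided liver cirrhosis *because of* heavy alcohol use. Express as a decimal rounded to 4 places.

Let p₁ = 0.313, p₀ = 0.168.
Under exogeneity and monotonicity, PNS = p₁ − p₀.
PNS = 0.313 − 0.168 = 0.145

PNS ≈ 0.1450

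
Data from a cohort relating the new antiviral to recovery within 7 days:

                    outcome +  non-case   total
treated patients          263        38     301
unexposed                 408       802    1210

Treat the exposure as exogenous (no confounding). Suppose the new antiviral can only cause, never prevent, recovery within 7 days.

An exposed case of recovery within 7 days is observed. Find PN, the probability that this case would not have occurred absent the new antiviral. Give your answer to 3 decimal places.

PN ≈ 0.614

p₁ = P(outcome | exposed) = 263/301 = 0.87375
p₀ = P(outcome | unexposed) = 408/1210 = 0.33719
Under exogeneity and monotonicity, PN = (p₁ − p₀)/p₁.
PN = (0.87375 − 0.33719) / 0.87375 ≈ 0.6141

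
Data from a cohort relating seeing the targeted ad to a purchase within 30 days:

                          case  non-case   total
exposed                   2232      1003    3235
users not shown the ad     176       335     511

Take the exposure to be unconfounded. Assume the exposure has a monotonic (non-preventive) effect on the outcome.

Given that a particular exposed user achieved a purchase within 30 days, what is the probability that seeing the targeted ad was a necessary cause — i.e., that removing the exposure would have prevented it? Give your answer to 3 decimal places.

p₁ = P(outcome | exposed) = 2232/3235 = 0.68995
p₀ = P(outcome | unexposed) = 176/511 = 0.34442
Under exogeneity and monotonicity, PN = (p₁ − p₀)/p₁.
PN = (0.68995 − 0.34442) / 0.68995 ≈ 0.5008

PN ≈ 0.501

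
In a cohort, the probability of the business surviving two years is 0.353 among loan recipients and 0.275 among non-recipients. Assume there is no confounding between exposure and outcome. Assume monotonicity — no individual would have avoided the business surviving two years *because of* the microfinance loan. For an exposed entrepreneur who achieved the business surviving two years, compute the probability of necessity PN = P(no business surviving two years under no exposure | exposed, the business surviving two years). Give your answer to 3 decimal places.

PN ≈ 0.221

Let p₁ = 0.353, p₀ = 0.275.
Under exogeneity and monotonicity, PN = (p₁ − p₀) / p₁.
PN = (0.353 − 0.275) / 0.353 = 0.078 / 0.353 ≈ 0.2210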